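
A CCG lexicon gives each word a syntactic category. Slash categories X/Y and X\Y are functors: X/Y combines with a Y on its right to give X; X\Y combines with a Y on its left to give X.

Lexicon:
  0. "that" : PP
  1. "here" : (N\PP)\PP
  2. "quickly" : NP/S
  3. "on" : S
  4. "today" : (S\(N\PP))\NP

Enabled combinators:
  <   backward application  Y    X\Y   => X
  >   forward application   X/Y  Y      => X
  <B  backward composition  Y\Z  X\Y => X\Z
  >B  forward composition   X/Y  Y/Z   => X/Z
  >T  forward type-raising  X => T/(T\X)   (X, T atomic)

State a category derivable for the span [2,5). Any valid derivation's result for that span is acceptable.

S\(N\PP)

[0,5] S   <
  [0,2] N\PP   <
    [0,1] "that" : PP
    [1,2] "here" : (N\PP)\PP
  [2,5] S\(N\PP)   <
    [2,4] NP   >
      [2,3] "quickly" : NP/S
      [3,4] "on" : S
    [4,5] "today" : (S\(N\PP))\NP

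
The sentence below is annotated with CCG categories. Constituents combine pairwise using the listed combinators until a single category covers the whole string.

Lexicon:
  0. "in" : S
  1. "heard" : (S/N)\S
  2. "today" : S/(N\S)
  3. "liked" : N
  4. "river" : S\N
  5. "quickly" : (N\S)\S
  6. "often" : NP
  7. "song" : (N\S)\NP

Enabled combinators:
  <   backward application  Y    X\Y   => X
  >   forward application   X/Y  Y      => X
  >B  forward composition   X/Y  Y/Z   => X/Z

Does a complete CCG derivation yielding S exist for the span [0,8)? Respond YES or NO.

YES

[0,8] S   >
  [0,2] S/N   <
    [0,1] "in" : S
    [1,2] "heard" : (S/N)\S
  [2,8] N   <
    [2,6] S   >
      [2,3] "today" : S/(N\S)
      [3,6] N\S   <
        [3,5] S   <
          [3,4] "liked" : N
          [4,5] "river" : S\N
        [5,6] "quickly" : (N\S)\S
    [6,8] N\S   <
      [6,7] "often" : NP
      [7,8] "song" : (N\S)\NP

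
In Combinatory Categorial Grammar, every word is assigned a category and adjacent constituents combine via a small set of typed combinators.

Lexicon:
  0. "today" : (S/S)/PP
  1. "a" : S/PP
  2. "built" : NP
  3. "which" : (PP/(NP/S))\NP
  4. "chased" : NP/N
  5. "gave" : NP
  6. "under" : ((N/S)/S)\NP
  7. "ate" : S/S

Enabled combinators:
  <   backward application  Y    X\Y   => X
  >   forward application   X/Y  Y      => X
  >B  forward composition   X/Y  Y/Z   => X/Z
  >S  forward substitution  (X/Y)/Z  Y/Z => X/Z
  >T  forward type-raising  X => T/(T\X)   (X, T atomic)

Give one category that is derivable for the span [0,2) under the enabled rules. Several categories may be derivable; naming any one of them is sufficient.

[0,8] S   >
  [0,2] S/PP   >S
    [0,1] "today" : (S/S)/PP
    [1,2] "a" : S/PP
  [2,8] PP   >
    [2,4] PP/(NP/S)   <
      [2,3] "built" : NP
      [3,4] "which" : (PP/(NP/S))\NP
    [4,8] NP/S   >B
      [4,5] "chased" : NP/N
      [5,8] N/S   >S
        [5,7] (N/S)/S   <
          [5,6] "gave" : NP
          [6,7] "under" : ((N/S)/S)\NP
        [7,8] "ate" : S/S

S/PP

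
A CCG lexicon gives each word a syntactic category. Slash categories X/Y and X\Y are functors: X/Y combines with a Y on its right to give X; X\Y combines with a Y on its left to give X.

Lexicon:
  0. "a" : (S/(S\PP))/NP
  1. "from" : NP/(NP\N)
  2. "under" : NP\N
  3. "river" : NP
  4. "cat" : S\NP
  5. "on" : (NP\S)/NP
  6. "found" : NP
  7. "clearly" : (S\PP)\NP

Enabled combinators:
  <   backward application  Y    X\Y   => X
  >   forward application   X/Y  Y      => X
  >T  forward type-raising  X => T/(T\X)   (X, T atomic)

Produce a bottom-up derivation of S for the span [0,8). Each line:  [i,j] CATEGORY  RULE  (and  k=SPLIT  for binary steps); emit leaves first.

[0,1] (S/(S\PP))/NP  lex  "a"
[1,2] NP/(NP\N)  lex  "from"
[2,3] NP\N  lex  "under"
[1,3] NP  >  k=2
[0,3] S/(S\PP)  >  k=1
[3,4] NP  lex  "river"
[3,4] S/(S\NP)  >T
[4,5] S\NP  lex  "cat"
[3,5] S  >  k=4
[5,6] (NP\S)/NP  lex  "on"
[6,7] NP  lex  "found"
[5,7] NP\S  >  k=6
[3,7] NP  <  k=5
[7,8] (S\PP)\NP  lex  "clearly"
[3,8] S\PP  <  k=7
[0,8] S  >  k=3

[0,8] S   >
  [0,3] S/(S\PP)   >
    [0,1] "a" : (S/(S\PP))/NP
    [1,3] NP   >
      [1,2] "from" : NP/(NP\N)
      [2,3] "under" : NP\N
  [3,8] S\PP   <
    [3,7] NP   <
      [3,5] S   >
        [3,4] S/(S\NP)   >T
          [3,4] "river" : NP
        [4,5] "cat" : S\NP
      [5,7] NP\S   >
        [5,6] "on" : (NP\S)/NP
        [6,7] "found" : NP
    [7,8] "clearly" : (S\PP)\NP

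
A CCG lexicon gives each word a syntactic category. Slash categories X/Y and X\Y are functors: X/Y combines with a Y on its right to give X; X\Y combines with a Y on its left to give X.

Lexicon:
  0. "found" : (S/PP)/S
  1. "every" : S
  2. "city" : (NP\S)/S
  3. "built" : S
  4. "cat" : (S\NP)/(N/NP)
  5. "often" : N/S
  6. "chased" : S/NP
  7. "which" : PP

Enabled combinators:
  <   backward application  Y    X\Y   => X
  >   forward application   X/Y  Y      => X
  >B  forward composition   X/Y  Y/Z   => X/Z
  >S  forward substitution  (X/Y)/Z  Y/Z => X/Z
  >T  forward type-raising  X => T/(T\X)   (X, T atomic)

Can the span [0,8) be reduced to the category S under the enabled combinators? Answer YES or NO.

[0,8] S   >
  [0,7] S/PP   >
    [0,1] "found" : (S/PP)/S
    [1,7] S   <
      [1,4] NP   >
        [1,2] NP/(NP\S)   >T
          [1,2] "every" : S
        [2,4] NP\S   >
          [2,3] "city" : (NP\S)/S
          [3,4] "built" : S
      [4,7] S\NP   >
        [4,5] "cat" : (S\NP)/(N/NP)
        [5,7] N/NP   >B
          [5,6] "often" : N/S
          [6,7] "chased" : S/NP
  [7,8] "which" : PP

YES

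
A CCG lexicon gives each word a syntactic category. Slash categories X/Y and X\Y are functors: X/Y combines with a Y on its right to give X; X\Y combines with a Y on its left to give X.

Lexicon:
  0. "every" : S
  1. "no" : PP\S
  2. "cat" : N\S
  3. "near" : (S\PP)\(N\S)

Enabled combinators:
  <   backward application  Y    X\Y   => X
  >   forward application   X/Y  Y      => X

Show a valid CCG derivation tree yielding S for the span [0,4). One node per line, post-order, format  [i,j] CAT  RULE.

[0,1] S  lex  "every"
[1,2] PP\S  lex  "no"
[0,2] PP  <  k=1
[2,3] N\S  lex  "cat"
[3,4] (S\PP)\(N\S)  lex  "near"
[2,4] S\PP  <  k=3
[0,4] S  <  k=2

[0,4] S   <
  [0,2] PP   <
    [0,1] "every" : S
    [1,2] "no" : PP\S
  [2,4] S\PP   <
    [2,3] "cat" : N\S
    [3,4] "near" : (S\PP)\(N\S)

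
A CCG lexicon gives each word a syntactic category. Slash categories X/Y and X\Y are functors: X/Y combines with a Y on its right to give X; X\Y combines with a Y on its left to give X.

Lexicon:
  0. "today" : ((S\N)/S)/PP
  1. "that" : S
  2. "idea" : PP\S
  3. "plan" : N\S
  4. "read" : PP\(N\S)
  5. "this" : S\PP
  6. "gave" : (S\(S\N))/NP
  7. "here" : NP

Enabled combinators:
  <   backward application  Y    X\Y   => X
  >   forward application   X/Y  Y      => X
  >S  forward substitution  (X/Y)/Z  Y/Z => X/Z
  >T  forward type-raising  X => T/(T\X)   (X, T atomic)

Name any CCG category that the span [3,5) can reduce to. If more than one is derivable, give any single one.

PP

[0,8] S   <
  [0,6] S\N   >
    [0,3] (S\N)/S   >
      [0,1] "today" : ((S\N)/S)/PP
      [1,3] PP   >
        [1,2] PP/(PP\S)   >T
          [1,2] "that" : S
        [2,3] "idea" : PP\S
    [3,6] S   <
      [3,5] PP   <
        [3,4] "plan" : N\S
        [4,5] "read" : PP\(N\S)
      [5,6] "this" : S\PP
  [6,8] S\(S\N)   >
    [6,7] "gave" : (S\(S\N))/NP
    [7,8] "here" : NP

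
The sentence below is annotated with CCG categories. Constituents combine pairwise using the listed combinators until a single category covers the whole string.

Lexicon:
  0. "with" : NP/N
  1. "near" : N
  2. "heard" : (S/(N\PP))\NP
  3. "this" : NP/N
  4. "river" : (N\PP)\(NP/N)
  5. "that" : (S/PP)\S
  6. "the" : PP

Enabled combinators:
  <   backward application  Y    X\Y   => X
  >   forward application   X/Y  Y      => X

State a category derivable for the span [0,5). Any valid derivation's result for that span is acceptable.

[0,7] S   >
  [0,6] S/PP   <
    [0,5] S   >
      [0,3] S/(N\PP)   <
        [0,2] NP   >
          [0,1] "with" : NP/N
          [1,2] "near" : N
        [2,3] "heard" : (S/(N\PP))\NP
      [3,5] N\PP   <
        [3,4] "this" : NP/N
        [4,5] "river" : (N\PP)\(NP/N)
    [5,6] "that" : (S/PP)\S
  [6,7] "the" : PP

S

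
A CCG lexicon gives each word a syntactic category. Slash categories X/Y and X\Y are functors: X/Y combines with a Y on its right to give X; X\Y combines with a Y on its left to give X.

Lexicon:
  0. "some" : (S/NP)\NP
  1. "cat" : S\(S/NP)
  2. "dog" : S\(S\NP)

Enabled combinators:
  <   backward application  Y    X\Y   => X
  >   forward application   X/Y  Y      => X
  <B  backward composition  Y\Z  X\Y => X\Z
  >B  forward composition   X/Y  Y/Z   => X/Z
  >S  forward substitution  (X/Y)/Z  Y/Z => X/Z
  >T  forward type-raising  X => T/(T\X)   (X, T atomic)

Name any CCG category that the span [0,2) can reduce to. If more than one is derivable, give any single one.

[0,3] S   <
  [0,2] S\NP   <B
    [0,1] "some" : (S/NP)\NP
    [1,2] "cat" : S\(S/NP)
  [2,3] "dog" : S\(S\NP)

S\NP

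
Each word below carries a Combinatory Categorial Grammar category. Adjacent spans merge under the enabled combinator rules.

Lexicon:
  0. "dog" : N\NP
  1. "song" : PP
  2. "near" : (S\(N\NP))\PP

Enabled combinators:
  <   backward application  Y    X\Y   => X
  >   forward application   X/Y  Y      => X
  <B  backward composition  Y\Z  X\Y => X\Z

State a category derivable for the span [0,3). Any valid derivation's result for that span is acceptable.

S

[0,3] S   <
  [0,1] "dog" : N\NP
  [1,3] S\(N\NP)   <
    [1,2] "song" : PP
    [2,3] "near" : (S\(N\NP))\PP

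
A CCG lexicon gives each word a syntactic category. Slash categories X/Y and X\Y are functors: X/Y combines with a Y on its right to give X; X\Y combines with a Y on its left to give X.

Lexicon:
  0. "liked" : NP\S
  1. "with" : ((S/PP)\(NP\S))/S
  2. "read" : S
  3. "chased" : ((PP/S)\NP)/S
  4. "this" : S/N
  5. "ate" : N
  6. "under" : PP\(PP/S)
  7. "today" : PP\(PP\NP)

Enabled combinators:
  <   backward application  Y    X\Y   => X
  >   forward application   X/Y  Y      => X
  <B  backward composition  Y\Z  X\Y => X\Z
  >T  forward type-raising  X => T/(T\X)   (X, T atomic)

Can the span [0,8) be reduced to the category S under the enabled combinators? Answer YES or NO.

[0,8] S   >
  [0,3] S/PP   <
    [0,1] "liked" : NP\S
    [1,3] (S/PP)\(NP\S)   >
      [1,2] "with" : ((S/PP)\(NP\S))/S
      [2,3] "read" : S
  [3,8] PP   <
    [3,7] PP\NP   <B
      [3,6] (PP/S)\NP   >
        [3,4] "chased" : ((PP/S)\NP)/S
        [4,6] S   >
          [4,5] "this" : S/N
          [5,6] "ate" : N
      [6,7] "under" : PP\(PP/S)
    [7,8] "today" : PP\(PP\NP)

YES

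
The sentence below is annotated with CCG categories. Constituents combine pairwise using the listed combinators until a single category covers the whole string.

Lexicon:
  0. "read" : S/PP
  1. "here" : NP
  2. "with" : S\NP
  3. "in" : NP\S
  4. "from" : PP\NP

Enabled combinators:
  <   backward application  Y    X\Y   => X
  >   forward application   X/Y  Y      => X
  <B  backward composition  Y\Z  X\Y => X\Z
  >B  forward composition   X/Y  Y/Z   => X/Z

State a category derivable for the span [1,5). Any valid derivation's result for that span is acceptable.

PP

[0,5] S   >
  [0,1] "read" : S/PP
  [1,5] PP   <
    [1,3] S   <
      [1,2] "here" : NP
      [2,3] "with" : S\NP
    [3,5] PP\S   <B
      [3,4] "in" : NP\S
      [4,5] "from" : PP\NP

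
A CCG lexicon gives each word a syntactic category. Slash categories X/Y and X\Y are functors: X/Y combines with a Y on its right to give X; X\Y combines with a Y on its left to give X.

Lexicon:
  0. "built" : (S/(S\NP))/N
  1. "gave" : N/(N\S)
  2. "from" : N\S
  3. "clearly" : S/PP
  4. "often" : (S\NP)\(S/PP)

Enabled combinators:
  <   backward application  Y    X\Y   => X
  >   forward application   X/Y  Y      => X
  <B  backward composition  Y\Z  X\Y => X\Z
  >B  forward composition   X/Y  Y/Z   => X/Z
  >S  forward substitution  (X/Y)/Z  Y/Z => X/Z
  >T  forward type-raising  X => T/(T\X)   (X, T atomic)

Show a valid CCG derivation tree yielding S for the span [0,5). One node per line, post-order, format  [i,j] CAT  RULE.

[0,5] S   >
  [0,3] S/(S\NP)   >
    [0,1] "built" : (S/(S\NP))/N
    [1,3] N   >
      [1,2] "gave" : N/(N\S)
      [2,3] "from" : N\S
  [3,5] S\NP   <
    [3,4] "clearly" : S/PP
    [4,5] "often" : (S\NP)\(S/PP)

[0,1] (S/(S\NP))/N  lex  "built"
[1,2] N/(N\S)  lex  "gave"
[2,3] N\S  lex  "from"
[1,3] N  >  k=2
[0,3] S/(S\NP)  >  k=1
[3,4] S/PP  lex  "clearly"
[4,5] (S\NP)\(S/PP)  lex  "often"
[3,5] S\NP  <  k=4
[0,5] S  >  k=3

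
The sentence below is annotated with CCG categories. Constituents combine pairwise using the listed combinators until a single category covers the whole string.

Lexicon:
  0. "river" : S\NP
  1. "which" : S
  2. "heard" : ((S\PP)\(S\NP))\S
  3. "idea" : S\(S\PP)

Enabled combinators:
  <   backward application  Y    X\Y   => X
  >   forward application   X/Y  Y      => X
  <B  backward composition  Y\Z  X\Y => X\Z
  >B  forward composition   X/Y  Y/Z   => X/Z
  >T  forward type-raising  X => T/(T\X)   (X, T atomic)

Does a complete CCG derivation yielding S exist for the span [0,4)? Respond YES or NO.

YES

[0,4] S   <
  [0,3] S\PP   <
    [0,1] "river" : S\NP
    [1,3] (S\PP)\(S\NP)   <
      [1,2] "which" : S
      [2,3] "heard" : ((S\PP)\(S\NP))\S
  [3,4] "idea" : S\(S\PP)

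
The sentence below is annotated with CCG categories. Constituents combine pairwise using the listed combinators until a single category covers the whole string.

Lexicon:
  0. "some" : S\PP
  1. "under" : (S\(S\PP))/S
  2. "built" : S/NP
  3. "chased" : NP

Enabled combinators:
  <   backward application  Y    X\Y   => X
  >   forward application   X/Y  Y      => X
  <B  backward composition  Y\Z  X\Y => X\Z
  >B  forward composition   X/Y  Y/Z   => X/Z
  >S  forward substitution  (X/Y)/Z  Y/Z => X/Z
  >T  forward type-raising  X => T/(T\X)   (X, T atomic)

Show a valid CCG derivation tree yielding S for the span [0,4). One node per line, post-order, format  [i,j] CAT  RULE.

[0,4] S   <
  [0,1] "some" : S\PP
  [1,4] S\(S\PP)   >
    [1,2] "under" : (S\(S\PP))/S
    [2,4] S   >
      [2,3] "built" : S/NP
      [3,4] "chased" : NP

[0,1] S\PP  lex  "some"
[1,2] (S\(S\PP))/S  lex  "under"
[2,3] S/NP  lex  "built"
[3,4] NP  lex  "chased"
[2,4] S  >  k=3
[1,4] S\(S\PP)  >  k=2
[0,4] S  <  k=1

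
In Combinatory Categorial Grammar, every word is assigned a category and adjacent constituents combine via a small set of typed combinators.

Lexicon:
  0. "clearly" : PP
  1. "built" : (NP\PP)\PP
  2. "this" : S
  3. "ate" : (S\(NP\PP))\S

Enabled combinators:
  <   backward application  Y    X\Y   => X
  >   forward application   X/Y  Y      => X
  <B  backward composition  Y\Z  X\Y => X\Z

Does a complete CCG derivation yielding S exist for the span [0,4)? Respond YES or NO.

[0,4] S   <
  [0,2] NP\PP   <
    [0,1] "clearly" : PP
    [1,2] "built" : (NP\PP)\PP
  [2,4] S\(NP\PP)   <
    [2,3] "this" : S
    [3,4] "ate" : (S\(NP\PP))\S

YES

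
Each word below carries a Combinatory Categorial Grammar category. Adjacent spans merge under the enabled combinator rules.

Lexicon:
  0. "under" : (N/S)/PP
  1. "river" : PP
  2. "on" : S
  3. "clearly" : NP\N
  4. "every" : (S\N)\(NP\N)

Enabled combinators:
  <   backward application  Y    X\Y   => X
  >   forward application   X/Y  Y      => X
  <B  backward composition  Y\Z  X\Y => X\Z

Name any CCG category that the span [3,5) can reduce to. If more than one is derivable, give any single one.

[0,5] S   <
  [0,3] N   >
    [0,2] N/S   >
      [0,1] "under" : (N/S)/PP
      [1,2] "river" : PP
    [2,3] "on" : S
  [3,5] S\N   <
    [3,4] "clearly" : NP\N
    [4,5] "every" : (S\N)\(NP\N)

S\N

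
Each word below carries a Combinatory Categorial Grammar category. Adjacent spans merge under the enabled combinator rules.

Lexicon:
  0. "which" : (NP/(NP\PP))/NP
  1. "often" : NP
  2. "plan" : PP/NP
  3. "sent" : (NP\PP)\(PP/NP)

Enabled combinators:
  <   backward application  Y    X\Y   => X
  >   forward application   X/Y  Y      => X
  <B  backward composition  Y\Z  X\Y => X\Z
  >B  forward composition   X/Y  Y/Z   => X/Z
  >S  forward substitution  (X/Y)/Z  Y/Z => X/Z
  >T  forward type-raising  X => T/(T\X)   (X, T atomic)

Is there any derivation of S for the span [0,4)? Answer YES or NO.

(NP/(NP\PP))/NP NP PP/NP (NP\PP)\(PP/NP)
CKY chart[0,4] = {N/(N\NP), NP, NP/(NP\NP), PP/(PP\NP), S/(S\NP)}; S ∉ chart

NO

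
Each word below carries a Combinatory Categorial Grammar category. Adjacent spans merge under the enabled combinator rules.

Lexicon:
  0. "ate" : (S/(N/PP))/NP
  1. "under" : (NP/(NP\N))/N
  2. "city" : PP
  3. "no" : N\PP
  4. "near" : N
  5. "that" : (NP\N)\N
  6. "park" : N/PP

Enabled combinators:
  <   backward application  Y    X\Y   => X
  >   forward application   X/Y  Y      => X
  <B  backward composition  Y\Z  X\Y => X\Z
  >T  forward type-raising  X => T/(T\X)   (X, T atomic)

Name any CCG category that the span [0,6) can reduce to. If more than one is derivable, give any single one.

[0,7] S   >
  [0,6] S/(N/PP)   >
    [0,1] "ate" : (S/(N/PP))/NP
    [1,6] NP   >
      [1,4] NP/(NP\N)   >
        [1,2] "under" : (NP/(NP\N))/N
        [2,4] N   <
          [2,3] "city" : PP
          [3,4] "no" : N\PP
      [4,6] NP\N   <
        [4,5] "near" : N
        [5,6] "that" : (NP\N)\N
  [6,7] "park" : N/PP

S/(N/PP)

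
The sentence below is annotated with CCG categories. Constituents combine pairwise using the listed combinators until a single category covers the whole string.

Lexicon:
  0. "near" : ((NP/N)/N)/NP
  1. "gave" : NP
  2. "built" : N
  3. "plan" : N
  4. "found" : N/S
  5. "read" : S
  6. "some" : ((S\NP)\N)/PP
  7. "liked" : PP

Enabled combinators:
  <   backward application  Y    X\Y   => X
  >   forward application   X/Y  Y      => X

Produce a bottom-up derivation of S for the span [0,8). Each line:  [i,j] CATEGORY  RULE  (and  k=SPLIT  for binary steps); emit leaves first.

[0,8] S   <
  [0,4] NP   >
    [0,3] NP/N   >
      [0,2] (NP/N)/N   >
        [0,1] "near" : ((NP/N)/N)/NP
        [1,2] "gave" : NP
      [2,3] "built" : N
    [3,4] "plan" : N
  [4,8] S\NP   <
    [4,6] N   >
      [4,5] "found" : N/S
      [5,6] "read" : S
    [6,8] (S\NP)\N   >
      [6,7] "some" : ((S\NP)\N)/PP
      [7,8] "liked" : PP

[0,1] ((NP/N)/N)/NP  lex  "near"
[1,2] NP  lex  "gave"
[0,2] (NP/N)/N  >  k=1
[2,3] N  lex  "built"
[0,3] NP/N  >  k=2
[3,4] N  lex  "plan"
[0,4] NP  >  k=3
[4,5] N/S  lex  "found"
[5,6] S  lex  "read"
[4,6] N  >  k=5
[6,7] ((S\NP)\N)/PP  lex  "some"
[7,8] PP  lex  "liked"
[6,8] (S\NP)\N  >  k=7
[4,8] S\NP  <  k=6
[0,8] S  <  k=4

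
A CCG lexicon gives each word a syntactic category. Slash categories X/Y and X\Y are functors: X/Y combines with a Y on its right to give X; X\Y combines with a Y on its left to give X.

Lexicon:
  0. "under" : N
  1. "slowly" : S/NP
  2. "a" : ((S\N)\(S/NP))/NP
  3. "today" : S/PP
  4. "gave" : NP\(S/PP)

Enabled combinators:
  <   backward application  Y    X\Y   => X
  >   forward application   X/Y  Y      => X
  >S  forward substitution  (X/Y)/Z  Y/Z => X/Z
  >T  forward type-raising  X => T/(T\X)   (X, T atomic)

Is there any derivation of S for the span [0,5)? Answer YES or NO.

YES

[0,5] S   <
  [0,1] "under" : N
  [1,5] S\N   <
    [1,2] "slowly" : S/NP
    [2,5] (S\N)\(S/NP)   >
      [2,3] "a" : ((S\N)\(S/NP))/NP
      [3,5] NP   <
        [3,4] "today" : S/PP
        [4,5] "gave" : NP\(S/PP)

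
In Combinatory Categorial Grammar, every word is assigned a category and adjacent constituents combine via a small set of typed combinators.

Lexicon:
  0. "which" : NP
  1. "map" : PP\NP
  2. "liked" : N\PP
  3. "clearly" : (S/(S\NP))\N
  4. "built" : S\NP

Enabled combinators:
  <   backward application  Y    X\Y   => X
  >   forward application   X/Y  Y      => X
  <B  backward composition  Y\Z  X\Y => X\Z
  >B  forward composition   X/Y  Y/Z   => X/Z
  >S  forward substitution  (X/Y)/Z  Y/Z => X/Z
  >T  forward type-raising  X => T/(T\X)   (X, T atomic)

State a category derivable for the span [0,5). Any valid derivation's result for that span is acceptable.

S

[0,5] S   >
  [0,4] S/(S\NP)   <
    [0,3] N   <
      [0,1] "which" : NP
      [1,3] N\NP   <B
        [1,2] "map" : PP\NP
        [2,3] "liked" : N\PP
    [3,4] "clearly" : (S/(S\NP))\N
  [4,5] "built" : S\NP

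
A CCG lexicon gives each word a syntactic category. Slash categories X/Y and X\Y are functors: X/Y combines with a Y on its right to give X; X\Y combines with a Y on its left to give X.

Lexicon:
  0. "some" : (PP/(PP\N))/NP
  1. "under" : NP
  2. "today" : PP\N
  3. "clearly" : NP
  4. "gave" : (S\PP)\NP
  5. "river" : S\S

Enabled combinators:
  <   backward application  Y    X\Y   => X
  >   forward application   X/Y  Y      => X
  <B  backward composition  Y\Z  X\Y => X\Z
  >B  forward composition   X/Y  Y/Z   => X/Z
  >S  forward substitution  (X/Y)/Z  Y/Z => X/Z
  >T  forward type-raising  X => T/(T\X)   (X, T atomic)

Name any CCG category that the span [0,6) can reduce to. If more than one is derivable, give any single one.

[0,6] S   <
  [0,3] PP   >
    [0,2] PP/(PP\N)   >
      [0,1] "some" : (PP/(PP\N))/NP
      [1,2] "under" : NP
    [2,3] "today" : PP\N
  [3,6] S\PP   <B
    [3,5] S\PP   <
      [3,4] "clearly" : NP
      [4,5] "gave" : (S\PP)\NP
    [5,6] "river" : S\S

S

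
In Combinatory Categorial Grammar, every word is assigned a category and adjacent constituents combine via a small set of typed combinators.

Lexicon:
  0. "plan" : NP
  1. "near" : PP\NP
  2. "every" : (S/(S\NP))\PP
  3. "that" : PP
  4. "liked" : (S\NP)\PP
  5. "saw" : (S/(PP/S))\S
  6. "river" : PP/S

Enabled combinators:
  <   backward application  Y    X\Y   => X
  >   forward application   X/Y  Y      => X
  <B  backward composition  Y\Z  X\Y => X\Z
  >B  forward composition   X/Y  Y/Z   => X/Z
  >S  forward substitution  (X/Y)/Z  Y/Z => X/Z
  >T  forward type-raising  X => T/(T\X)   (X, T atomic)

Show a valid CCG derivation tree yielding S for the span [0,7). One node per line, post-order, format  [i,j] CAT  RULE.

[0,1] NP  lex  "plan"
[0,1] PP/(PP\NP)  >T
[1,2] PP\NP  lex  "near"
[0,2] PP  >  k=1
[2,3] (S/(S\NP))\PP  lex  "every"
[0,3] S/(S\NP)  <  k=2
[3,4] PP  lex  "that"
[4,5] (S\NP)\PP  lex  "liked"
[3,5] S\NP  <  k=4
[0,5] S  >  k=3
[5,6] (S/(PP/S))\S  lex  "saw"
[0,6] S/(PP/S)  <  k=5
[6,7] PP/S  lex  "river"
[0,7] S  >  k=6

[0,7] S   >
  [0,6] S/(PP/S)   <
    [0,5] S   >
      [0,3] S/(S\NP)   <
        [0,2] PP   >
          [0,1] PP/(PP\NP)   >T
            [0,1] "plan" : NP
          [1,2] "near" : PP\NP
        [2,3] "every" : (S/(S\NP))\PP
      [3,5] S\NP   <
        [3,4] "that" : PP
        [4,5] "liked" : (S\NP)\PP
    [5,6] "saw" : (S/(PP/S))\S
  [6,7] "river" : PP/S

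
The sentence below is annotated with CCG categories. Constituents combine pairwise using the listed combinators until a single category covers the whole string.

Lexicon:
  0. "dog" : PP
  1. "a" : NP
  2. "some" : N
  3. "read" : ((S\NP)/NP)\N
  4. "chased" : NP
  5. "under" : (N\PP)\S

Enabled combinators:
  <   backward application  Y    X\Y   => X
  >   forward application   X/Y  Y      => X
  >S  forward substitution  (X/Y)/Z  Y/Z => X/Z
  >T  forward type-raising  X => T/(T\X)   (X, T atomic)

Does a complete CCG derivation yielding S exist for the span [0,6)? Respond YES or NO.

PP NP N ((S\NP)/NP)\N NP (N\PP)\S
CKY chart[0,6] = {N, N/(N\N), NP/(NP\N), PP/(PP\N), S/(S\N)}; S ∉ chart

NO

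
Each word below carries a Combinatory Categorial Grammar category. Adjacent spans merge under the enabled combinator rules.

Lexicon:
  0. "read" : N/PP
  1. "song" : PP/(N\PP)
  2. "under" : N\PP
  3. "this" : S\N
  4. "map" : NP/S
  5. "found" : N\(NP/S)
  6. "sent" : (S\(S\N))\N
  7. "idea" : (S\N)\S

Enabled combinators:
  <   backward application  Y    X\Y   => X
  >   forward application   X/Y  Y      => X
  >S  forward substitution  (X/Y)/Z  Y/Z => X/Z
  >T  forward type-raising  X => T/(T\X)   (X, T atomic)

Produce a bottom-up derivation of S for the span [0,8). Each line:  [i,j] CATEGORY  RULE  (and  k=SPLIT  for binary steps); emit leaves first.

[0,1] N/PP  lex  "read"
[1,2] PP/(N\PP)  lex  "song"
[2,3] N\PP  lex  "under"
[1,3] PP  >  k=2
[0,3] N  >  k=1
[3,4] S\N  lex  "this"
[4,5] NP/S  lex  "map"
[5,6] N\(NP/S)  lex  "found"
[4,6] N  <  k=5
[6,7] (S\(S\N))\N  lex  "sent"
[4,7] S\(S\N)  <  k=6
[3,7] S  <  k=4
[7,8] (S\N)\S  lex  "idea"
[3,8] S\N  <  k=7
[0,8] S  <  k=3

[0,8] S   <
  [0,3] N   >
    [0,1] "read" : N/PP
    [1,3] PP   >
      [1,2] "song" : PP/(N\PP)
      [2,3] "under" : N\PP
  [3,8] S\N   <
    [3,7] S   <
      [3,4] "this" : S\N
      [4,7] S\(S\N)   <
        [4,6] N   <
          [4,5] "map" : NP/S
          [5,6] "found" : N\(NP/S)
        [6,7] "sent" : (S\(S\N))\N
    [7,8] "idea" : (S\N)\S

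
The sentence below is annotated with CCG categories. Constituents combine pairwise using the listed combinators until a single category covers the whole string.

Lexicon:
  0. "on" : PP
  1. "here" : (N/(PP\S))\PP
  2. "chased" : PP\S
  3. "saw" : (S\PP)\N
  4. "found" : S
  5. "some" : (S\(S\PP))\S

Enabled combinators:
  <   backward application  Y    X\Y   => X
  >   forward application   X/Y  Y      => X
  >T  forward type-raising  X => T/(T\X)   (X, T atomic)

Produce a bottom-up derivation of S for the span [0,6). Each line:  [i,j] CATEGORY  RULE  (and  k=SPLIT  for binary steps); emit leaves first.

[0,6] S   <
  [0,4] S\PP   <
    [0,3] N   >
      [0,2] N/(PP\S)   <
        [0,1] "on" : PP
        [1,2] "here" : (N/(PP\S))\PP
      [2,3] "chased" : PP\S
    [3,4] "saw" : (S\PP)\N
  [4,6] S\(S\PP)   <
    [4,5] "found" : S
    [5,6] "some" : (S\(S\PP))\S

[0,1] PP  lex  "on"
[1,2] (N/(PP\S))\PP  lex  "here"
[0,2] N/(PP\S)  <  k=1
[2,3] PP\S  lex  "chased"
[0,3] N  >  k=2
[3,4] (S\PP)\N  lex  "saw"
[0,4] S\PP  <  k=3
[4,5] S  lex  "found"
[5,6] (S\(S\PP))\S  lex  "some"
[4,6] S\(S\PP)  <  k=5
[0,6] S  <  k=4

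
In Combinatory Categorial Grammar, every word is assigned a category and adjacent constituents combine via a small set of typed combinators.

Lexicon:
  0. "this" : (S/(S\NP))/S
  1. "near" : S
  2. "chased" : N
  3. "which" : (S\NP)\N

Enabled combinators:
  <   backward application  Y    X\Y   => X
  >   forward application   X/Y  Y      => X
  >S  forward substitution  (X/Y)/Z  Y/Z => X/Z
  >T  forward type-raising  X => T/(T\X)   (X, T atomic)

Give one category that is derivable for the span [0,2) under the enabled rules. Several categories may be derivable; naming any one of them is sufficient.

[0,4] S   >
  [0,2] S/(S\NP)   >
    [0,1] "this" : (S/(S\NP))/S
    [1,2] "near" : S
  [2,4] S\NP   <
    [2,3] "chased" : N
    [3,4] "which" : (S\NP)\N

S/(S\NP)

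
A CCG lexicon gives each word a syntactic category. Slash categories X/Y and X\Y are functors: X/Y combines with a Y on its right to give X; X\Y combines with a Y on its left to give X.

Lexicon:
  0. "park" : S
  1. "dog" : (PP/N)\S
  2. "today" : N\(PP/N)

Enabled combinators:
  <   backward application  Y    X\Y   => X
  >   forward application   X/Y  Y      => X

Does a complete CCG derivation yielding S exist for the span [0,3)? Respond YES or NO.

S (PP/N)\S N\(PP/N)
CKY chart[0,3] = {N}; S ∉ chart

NO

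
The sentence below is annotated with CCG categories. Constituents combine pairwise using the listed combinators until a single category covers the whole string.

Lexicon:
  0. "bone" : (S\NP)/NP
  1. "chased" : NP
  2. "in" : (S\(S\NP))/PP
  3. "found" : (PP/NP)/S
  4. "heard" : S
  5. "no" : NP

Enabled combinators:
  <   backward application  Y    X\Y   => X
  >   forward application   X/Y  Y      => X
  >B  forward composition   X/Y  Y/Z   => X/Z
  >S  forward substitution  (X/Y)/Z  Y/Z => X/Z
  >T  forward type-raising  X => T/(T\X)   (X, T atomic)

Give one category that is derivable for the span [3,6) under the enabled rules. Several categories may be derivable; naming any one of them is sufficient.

PP

[0,6] S   <
  [0,2] S\NP   >
    [0,1] "bone" : (S\NP)/NP
    [1,2] "chased" : NP
  [2,6] S\(S\NP)   >
    [2,3] "in" : (S\(S\NP))/PP
    [3,6] PP   >
      [3,5] PP/NP   >
        [3,4] "found" : (PP/NP)/S
        [4,5] "heard" : S
      [5,6] "no" : NP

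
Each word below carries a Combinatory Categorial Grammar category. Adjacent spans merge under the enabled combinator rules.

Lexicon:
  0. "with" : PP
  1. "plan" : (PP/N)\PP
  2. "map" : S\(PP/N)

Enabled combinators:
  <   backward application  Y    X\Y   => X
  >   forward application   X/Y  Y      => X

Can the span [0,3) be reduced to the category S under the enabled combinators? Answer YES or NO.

[0,3] S   <
  [0,2] PP/N   <
    [0,1] "with" : PP
    [1,2] "plan" : (PP/N)\PP
  [2,3] "map" : S\(PP/N)

YES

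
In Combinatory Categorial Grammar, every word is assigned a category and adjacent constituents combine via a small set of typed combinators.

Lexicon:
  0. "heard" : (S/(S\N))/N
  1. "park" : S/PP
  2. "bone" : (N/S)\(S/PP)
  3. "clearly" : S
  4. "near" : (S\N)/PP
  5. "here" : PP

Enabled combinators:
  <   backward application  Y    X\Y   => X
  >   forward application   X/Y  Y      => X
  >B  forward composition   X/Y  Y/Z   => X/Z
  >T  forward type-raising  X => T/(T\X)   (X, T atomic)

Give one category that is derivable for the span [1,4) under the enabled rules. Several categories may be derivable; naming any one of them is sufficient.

N

[0,6] S   >
  [0,4] S/(S\N)   >
    [0,1] "heard" : (S/(S\N))/N
    [1,4] N   >
      [1,3] N/S   <
        [1,2] "park" : S/PP
        [2,3] "bone" : (N/S)\(S/PP)
      [3,4] "clearly" : S
  [4,6] S\N   >
    [4,5] "near" : (S\N)/PP
    [5,6] "here" : PP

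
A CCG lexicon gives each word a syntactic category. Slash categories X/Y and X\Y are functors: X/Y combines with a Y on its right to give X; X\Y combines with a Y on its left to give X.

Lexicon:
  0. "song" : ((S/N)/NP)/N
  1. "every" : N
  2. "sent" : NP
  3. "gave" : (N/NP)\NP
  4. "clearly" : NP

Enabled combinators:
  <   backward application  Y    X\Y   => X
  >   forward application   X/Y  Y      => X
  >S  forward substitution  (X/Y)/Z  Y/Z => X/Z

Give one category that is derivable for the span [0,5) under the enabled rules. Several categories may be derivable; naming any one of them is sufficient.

[0,5] S   >
  [0,4] S/NP   >S
    [0,2] (S/N)/NP   >
      [0,1] "song" : ((S/N)/NP)/N
      [1,2] "every" : N
    [2,4] N/NP   <
      [2,3] "sent" : NP
      [3,4] "gave" : (N/NP)\NP
  [4,5] "clearly" : NP

S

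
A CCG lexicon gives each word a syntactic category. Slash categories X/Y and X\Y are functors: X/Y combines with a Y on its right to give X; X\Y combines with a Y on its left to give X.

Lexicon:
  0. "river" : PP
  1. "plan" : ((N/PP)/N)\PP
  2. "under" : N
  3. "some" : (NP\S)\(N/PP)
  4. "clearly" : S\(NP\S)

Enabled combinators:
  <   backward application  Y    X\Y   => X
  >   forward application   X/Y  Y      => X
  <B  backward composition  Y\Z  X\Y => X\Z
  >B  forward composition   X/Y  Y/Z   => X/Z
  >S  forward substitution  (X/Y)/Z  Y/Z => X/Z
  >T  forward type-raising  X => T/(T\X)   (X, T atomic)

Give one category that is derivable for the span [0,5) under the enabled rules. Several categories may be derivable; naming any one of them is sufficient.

[0,5] S   <
  [0,4] NP\S   <
    [0,3] N/PP   >
      [0,2] (N/PP)/N   <
        [0,1] "river" : PP
        [1,2] "plan" : ((N/PP)/N)\PP
      [2,3] "under" : N
    [3,4] "some" : (NP\S)\(N/PP)
  [4,5] "clearly" : S\(NP\S)

S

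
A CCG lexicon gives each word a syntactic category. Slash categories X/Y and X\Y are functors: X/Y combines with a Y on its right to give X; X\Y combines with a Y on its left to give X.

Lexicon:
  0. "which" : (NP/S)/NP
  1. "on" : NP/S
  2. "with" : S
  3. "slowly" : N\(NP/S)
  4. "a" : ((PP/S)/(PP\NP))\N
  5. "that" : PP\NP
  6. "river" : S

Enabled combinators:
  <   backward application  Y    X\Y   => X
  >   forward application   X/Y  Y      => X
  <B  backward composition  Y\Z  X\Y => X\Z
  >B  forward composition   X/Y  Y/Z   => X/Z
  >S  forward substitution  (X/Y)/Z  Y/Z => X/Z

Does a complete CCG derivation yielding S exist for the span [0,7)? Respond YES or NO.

NO

(NP/S)/NP NP/S S N\(NP/S) ((PP/S)/(PP\NP))\N PP\NP S
CKY chart[0,7] = {PP}; S ∉ chart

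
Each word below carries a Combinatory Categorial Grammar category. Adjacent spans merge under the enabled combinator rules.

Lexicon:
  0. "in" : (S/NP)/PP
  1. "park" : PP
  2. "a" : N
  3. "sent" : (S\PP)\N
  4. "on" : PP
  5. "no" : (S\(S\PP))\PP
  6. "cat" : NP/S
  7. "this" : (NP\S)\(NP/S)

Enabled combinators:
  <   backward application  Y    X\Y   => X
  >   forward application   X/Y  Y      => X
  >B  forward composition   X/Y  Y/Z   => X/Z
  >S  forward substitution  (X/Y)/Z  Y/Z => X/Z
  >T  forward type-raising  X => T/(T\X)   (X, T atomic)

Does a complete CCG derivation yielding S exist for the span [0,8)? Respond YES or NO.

[0,8] S   >
  [0,2] S/NP   >
    [0,1] "in" : (S/NP)/PP
    [1,2] "park" : PP
  [2,8] NP   <
    [2,6] S   <
      [2,4] S\PP   <
        [2,3] "a" : N
        [3,4] "sent" : (S\PP)\N
      [4,6] S\(S\PP)   <
        [4,5] "on" : PP
        [5,6] "no" : (S\(S\PP))\PP
    [6,8] NP\S   <
      [6,7] "cat" : NP/S
      [7,8] "this" : (NP\S)\(NP/S)

YES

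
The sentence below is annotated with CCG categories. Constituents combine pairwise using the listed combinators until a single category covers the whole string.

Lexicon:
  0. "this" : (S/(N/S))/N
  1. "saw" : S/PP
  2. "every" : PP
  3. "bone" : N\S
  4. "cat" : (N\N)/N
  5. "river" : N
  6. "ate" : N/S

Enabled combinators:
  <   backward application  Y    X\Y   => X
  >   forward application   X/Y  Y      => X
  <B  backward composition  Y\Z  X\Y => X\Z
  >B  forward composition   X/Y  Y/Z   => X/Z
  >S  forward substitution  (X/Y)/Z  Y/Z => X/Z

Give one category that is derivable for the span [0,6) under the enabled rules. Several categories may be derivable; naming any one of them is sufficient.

S/(N/S)

[0,7] S   >
  [0,6] S/(N/S)   >
    [0,1] "this" : (S/(N/S))/N
    [1,6] N   <
      [1,3] S   >
        [1,2] "saw" : S/PP
        [2,3] "every" : PP
      [3,6] N\S   <B
        [3,4] "bone" : N\S
        [4,6] N\N   >
          [4,5] "cat" : (N\N)/N
          [5,6] "river" : N
  [6,7] "ate" : N/S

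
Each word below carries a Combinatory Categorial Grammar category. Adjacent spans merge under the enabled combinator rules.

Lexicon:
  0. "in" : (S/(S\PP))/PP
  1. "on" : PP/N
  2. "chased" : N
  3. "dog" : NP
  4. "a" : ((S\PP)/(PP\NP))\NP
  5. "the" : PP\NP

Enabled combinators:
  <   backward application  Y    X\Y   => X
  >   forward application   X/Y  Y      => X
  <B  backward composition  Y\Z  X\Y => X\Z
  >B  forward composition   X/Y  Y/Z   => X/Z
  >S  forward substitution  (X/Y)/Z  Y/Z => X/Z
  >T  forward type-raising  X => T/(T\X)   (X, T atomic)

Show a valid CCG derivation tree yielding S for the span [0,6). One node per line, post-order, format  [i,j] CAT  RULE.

[0,1] (S/(S\PP))/PP  lex  "in"
[1,2] PP/N  lex  "on"
[2,3] N  lex  "chased"
[1,3] PP  >  k=2
[0,3] S/(S\PP)  >  k=1
[3,4] NP  lex  "dog"
[4,5] ((S\PP)/(PP\NP))\NP  lex  "a"
[3,5] (S\PP)/(PP\NP)  <  k=4
[5,6] PP\NP  lex  "the"
[3,6] S\PP  >  k=5
[0,6] S  >  k=3

[0,6] S   >
  [0,3] S/(S\PP)   >
    [0,1] "in" : (S/(S\PP))/PP
    [1,3] PP   >
      [1,2] "on" : PP/N
      [2,3] "chased" : N
  [3,6] S\PP   >
    [3,5] (S\PP)/(PP\NP)   <
      [3,4] "dog" : NP
      [4,5] "a" : ((S\PP)/(PP\NP))\NP
    [5,6] "the" : PP\NP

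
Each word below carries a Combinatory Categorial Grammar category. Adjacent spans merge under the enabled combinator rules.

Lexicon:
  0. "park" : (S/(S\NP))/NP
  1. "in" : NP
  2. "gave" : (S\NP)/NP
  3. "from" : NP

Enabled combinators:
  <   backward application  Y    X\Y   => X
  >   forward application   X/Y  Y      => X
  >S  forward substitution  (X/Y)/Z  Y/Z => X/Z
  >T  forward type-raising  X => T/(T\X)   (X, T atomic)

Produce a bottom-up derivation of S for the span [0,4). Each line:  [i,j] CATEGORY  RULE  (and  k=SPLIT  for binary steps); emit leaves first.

[0,4] S   >
  [0,2] S/(S\NP)   >
    [0,1] "park" : (S/(S\NP))/NP
    [1,2] "in" : NP
  [2,4] S\NP   >
    [2,3] "gave" : (S\NP)/NP
    [3,4] "from" : NP

[0,1] (S/(S\NP))/NP  lex  "park"
[1,2] NP  lex  "in"
[0,2] S/(S\NP)  >  k=1
[2,3] (S\NP)/NP  lex  "gave"
[3,4] NP  lex  "from"
[2,4] S\NP  >  k=3
[0,4] S  >  k=2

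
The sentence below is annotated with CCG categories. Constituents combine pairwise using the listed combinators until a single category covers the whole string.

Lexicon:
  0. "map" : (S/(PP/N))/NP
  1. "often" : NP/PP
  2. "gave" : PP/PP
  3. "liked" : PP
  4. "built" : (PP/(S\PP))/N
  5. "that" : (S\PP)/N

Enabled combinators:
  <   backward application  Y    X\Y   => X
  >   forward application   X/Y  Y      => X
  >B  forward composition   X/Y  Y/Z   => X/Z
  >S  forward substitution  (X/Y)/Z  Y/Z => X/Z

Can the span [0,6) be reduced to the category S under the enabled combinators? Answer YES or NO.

[0,6] S   >
  [0,4] S/(PP/N)   >
    [0,1] "map" : (S/(PP/N))/NP
    [1,4] NP   >
      [1,3] NP/PP   >B
        [1,2] "often" : NP/PP
        [2,3] "gave" : PP/PP
      [3,4] "liked" : PP
  [4,6] PP/N   >S
    [4,5] "built" : (PP/(S\PP))/N
    [5,6] "that" : (S\PP)/N

YES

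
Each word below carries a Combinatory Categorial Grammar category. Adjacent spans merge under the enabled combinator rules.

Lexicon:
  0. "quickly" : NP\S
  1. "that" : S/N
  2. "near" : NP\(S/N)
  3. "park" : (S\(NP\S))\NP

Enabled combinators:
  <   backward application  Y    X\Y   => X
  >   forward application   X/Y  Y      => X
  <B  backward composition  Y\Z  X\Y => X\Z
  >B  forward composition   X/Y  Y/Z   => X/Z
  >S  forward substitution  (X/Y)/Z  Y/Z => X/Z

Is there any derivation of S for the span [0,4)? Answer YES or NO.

YES

[0,4] S   <
  [0,1] "quickly" : NP\S
  [1,4] S\(NP\S)   <
    [1,3] NP   <
      [1,2] "that" : S/N
      [2,3] "near" : NP\(S/N)
    [3,4] "park" : (S\(NP\S))\NP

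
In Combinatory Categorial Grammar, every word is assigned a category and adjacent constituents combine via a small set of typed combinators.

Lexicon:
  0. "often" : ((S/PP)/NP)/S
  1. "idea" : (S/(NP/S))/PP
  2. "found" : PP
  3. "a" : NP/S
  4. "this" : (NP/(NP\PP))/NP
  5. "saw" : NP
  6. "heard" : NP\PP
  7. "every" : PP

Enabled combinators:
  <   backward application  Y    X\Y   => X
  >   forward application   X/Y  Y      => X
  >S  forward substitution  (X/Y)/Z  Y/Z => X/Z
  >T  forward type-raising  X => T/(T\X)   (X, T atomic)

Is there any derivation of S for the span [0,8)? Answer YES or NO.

[0,8] S   >
  [0,7] S/PP   >
    [0,4] (S/PP)/NP   >
      [0,1] "often" : ((S/PP)/NP)/S
      [1,4] S   >
        [1,3] S/(NP/S)   >
          [1,2] "idea" : (S/(NP/S))/PP
          [2,3] "found" : PP
        [3,4] "a" : NP/S
    [4,7] NP   >
      [4,6] NP/(NP\PP)   >
        [4,5] "this" : (NP/(NP\PP))/NP
        [5,6] "saw" : NP
      [6,7] "heard" : NP\PP
  [7,8] "every" : PP

YES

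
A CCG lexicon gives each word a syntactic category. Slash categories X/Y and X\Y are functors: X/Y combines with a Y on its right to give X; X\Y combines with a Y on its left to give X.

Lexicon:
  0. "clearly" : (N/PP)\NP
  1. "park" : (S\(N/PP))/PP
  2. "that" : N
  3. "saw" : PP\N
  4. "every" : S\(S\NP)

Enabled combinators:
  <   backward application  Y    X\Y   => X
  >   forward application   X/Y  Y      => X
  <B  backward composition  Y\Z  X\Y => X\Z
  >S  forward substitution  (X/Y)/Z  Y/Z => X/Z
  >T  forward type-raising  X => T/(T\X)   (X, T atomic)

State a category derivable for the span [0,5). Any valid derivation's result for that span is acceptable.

[0,5] S   <
  [0,4] S\NP   <B
    [0,1] "clearly" : (N/PP)\NP
    [1,4] S\(N/PP)   >
      [1,2] "park" : (S\(N/PP))/PP
      [2,4] PP   <
        [2,3] "that" : N
        [3,4] "saw" : PP\N
  [4,5] "every" : S\(S\NP)

S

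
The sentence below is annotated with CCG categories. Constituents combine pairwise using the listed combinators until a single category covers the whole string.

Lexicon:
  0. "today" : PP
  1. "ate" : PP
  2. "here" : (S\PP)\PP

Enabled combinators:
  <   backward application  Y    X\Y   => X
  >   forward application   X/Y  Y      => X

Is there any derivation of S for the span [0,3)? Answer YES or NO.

[0,3] S   <
  [0,1] "today" : PP
  [1,3] S\PP   <
    [1,2] "ate" : PP
    [2,3] "here" : (S\PP)\PP

YES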